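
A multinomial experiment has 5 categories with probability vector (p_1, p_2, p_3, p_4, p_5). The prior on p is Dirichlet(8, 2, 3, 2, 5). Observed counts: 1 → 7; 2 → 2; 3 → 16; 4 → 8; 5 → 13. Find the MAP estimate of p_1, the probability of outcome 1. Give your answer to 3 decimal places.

MAP estimate: 0.230

The posterior is Dirichlet(αᵢ + nᵢ) = Dirichlet(15, 4, 19, 10, 18).
For a Dirichlet(a₁,…,a_K) with all aᵢ > 1, the mode has j-th component (aⱼ − 1)/(Σaᵢ − K).
Here Σaᵢ = 66 and K = 5, so p_1 = (15 − 1)/(66 − 5) = 14/61 ≈ 0.230.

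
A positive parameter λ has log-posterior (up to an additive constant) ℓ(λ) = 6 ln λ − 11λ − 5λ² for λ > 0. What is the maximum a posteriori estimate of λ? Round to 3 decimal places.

ℓ'(λ) = 6/λ − 11 − 10λ. Setting this to zero and multiplying by λ: 10λ² + 11λ − 6 = 0.
λ = (−11 + √(11² + 4·10·6)) / (2·10) = (−11 + √361) / 20 = (−11 + 19)/20 = 2/5.
ℓ''(λ) = −6/λ² − 10 < 0, confirming a maximum.

λ̂_MAP = 0.400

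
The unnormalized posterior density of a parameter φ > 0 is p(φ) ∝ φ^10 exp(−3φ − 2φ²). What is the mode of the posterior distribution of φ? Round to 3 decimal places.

φ̂_MAP = 1.250

ℓ'(φ) = 10/φ − 3 − 4φ. Setting this to zero and multiplying by φ: 4φ² + 3φ − 10 = 0.
φ = (−3 + √(3² + 4·4·10)) / (2·4) = (−3 + √169) / 8 = (−3 + 13)/8 = 5/4.
ℓ''(φ) = −10/φ² − 4 < 0, confirming a maximum.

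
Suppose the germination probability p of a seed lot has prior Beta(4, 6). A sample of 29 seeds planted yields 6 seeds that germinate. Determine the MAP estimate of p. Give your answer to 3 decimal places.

Prior: Beta(4, 6).
Data: 6 successes in 29 trials. The binomial likelihood contributes p^6(1−p)^23, so the posterior is Beta(4+6, 6+23) = Beta(10, 29).
For Beta(a, b) with a, b > 1 the mode is (a−1)/(a+b−2) = 9/37 ≈ 0.243.

p̂_MAP = 0.243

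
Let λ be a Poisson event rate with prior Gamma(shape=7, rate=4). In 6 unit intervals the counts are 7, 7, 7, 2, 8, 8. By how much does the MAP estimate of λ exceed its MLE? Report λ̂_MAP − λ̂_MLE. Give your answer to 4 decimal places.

Σxᵢ = 39. Posterior is Gamma(46, 10); MAP = (46−1)/10 = 45/10 ≈ 4.50000.
MLE = x̄ = 39/6 ≈ 6.50000.
Difference = 45/10 − 39/6 = -2 ≈ -2.0000.

MAP − MLE = -2.0000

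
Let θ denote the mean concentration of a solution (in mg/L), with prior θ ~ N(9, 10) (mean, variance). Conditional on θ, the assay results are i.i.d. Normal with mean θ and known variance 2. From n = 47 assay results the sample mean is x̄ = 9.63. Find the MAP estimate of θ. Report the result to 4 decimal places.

n = 47, x̄ = 9.63.
For a Normal prior and Normal likelihood with known variance, the posterior is Normal; its mode equals its mean, the precision-weighted average.
Prior precision 1/σ₀² = 1/10 = 0.1; data precision n/σ² = 47/2 = 23.5.
θ̂ = (0.1·9 + 23.5·9.63) / (0.1 + 23.5) = 227.205/23.6 = 45441/4720 ≈ 9.6273.

θ̂_MAP = 9.6273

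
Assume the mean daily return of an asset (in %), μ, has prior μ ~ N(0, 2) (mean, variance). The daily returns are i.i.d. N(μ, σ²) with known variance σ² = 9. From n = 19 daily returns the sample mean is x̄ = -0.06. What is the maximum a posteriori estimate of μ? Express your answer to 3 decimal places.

n = 19, x̄ = -0.06.
For a Normal prior and Normal likelihood with known variance, the posterior is Normal; its mode equals its mean, the precision-weighted average.
Prior precision 1/σ₀² = 1/2 = 0.5; data precision n/σ² = 19/9.
μ̂ = (0.5·0 + (19/9)·(-0.06)) / (0.5 + 19/9) = (-19/150)/(47/18) = -57/1175 ≈ -0.049.

μ̂_MAP = -0.049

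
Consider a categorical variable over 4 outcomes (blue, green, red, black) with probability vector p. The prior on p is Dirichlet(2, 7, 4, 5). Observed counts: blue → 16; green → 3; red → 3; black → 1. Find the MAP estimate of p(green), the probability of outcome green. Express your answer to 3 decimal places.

MAP estimate of p(green) = 0.243

The posterior is Dirichlet(αᵢ + nᵢ) = Dirichlet(18, 10, 7, 6).
For a Dirichlet(a₁,…,a_K) with all aᵢ > 1, the mode has j-th component (aⱼ − 1)/(Σaᵢ − K).
Here Σaᵢ = 41 and K = 4, so p(green) = (10 − 1)/(41 − 4) = 9/37 ≈ 0.243.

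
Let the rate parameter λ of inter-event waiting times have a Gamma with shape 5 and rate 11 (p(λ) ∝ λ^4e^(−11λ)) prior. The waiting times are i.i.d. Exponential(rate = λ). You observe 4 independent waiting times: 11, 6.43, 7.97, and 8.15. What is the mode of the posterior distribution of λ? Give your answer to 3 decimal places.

The Exponential(rate=λ) likelihood is ∝ λ^n e^(−λΣtᵢ). Here n = 4 and Σtᵢ = 11 + 6.43 + 7.97 + 8.15 = 33.55.
Posterior ∝ λ^4e^(−11λ) · λ^4e^(−33.55λ) = λ^8e^(−44.55λ), i.e. Gamma(9, 44.55).
Mode = (a−1)/b = 8/44.55 ≈ 0.180.

λ̂_MAP = 0.180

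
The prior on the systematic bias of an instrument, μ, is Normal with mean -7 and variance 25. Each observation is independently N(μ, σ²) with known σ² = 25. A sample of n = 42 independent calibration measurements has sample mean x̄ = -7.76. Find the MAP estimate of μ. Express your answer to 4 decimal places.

n = 42, x̄ = -7.76.
For a Normal prior and Normal likelihood with known variance, the posterior is Normal; its mode equals its mean, the precision-weighted average.
Prior precision 1/σ₀² = 1/25 = 0.04; data precision n/σ² = 42/25 = 1.68.
μ̂ = (0.04·(-7) + 1.68·(-7.76)) / (0.04 + 1.68) = (-13.3168)/1.72 = -8323/1075 ≈ -7.7423.

μ̂_MAP = -7.7423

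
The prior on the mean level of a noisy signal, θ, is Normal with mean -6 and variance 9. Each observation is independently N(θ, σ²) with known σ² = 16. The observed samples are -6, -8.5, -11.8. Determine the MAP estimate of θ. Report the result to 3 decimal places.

n = 3; x̄ = ((-6) + (-8.5) + (-11.8))/3 = -26.3/3 = -263/30 ≈ -8.7667.
For a Normal prior and Normal likelihood with known variance, the posterior is Normal; its mode equals its mean, the precision-weighted average.
Prior precision 1/σ₀² = 1/9; data precision n/σ² = 3/16 = 0.1875.
θ̂ = ((1/9)·(-6) + 0.1875·(-263/30)) / (1/9 + 0.1875) = (-1109/480)/(43/144) = -3327/430 ≈ -7.737.

θ̂_MAP = -7.737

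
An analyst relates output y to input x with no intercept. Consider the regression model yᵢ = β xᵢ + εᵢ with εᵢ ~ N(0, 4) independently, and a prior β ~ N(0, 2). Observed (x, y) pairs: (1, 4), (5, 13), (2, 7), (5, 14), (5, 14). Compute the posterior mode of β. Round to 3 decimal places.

β̂_MAP = 2.720

log p(β | y) = −Σ(yᵢ − βxᵢ)²/(2·4) − β²/(2·2) + const.
Setting the derivative to zero: Σxᵢ(yᵢ − βxᵢ)/4 − β/2 = 0, so β = Σxᵢyᵢ / (Σxᵢ² + σ²/τ²).
Σxᵢyᵢ = 1·4 + 5·13 + 2·7 + 5·14 + 5·14 = 223; Σxᵢ² = 80; σ²/τ² = 2.
β̂_MAP = 223 / (80 + 2) = 223/82 ≈ 2.720.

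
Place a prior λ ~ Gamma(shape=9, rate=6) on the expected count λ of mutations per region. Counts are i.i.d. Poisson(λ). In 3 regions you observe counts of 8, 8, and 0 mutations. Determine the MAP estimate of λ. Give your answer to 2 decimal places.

Σxᵢ = 8+8+0 = 16, with n = 3.
Posterior ∝ λ^8e^(−6λ) · λ^16e^(−3λ) = λ^24e^(−9λ), i.e. Gamma(shape=25, rate=9).
The mode of a Gamma(a, b) with a ≥ 1 (shape–rate) is (a−1)/b = 24/9 ≈ 2.67.

λ̂_MAP = 2.67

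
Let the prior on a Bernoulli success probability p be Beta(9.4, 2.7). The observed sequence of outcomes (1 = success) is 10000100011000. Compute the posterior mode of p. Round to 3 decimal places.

p̂_MAP = 0.515

Prior: Beta(9.4, 2.7).
Data: 4 successes in 14 trials (from the sequence). The binomial likelihood contributes p^4(1−p)^10, so the posterior is Beta(9.4+4, 2.7+10) = Beta(13.4, 12.7).
For Beta(a, b) with a, b > 1 the mode is (a−1)/(a+b−2) = 12.4/24.1 ≈ 0.515.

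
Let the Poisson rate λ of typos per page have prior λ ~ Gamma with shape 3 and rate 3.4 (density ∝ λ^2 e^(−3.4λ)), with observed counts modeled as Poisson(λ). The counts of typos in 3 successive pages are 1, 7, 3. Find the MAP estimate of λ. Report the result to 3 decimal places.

Σxᵢ = 1+7+3 = 11, with n = 3.
Posterior ∝ λ^2e^(−3.4λ) · λ^11e^(−3λ) = λ^13e^(−6.4λ), i.e. Gamma(shape=14, rate=6.4).
The mode of a Gamma(a, b) with a ≥ 1 (shape–rate) is (a−1)/b = 13/6.4 ≈ 2.031.

λ̂_MAP = 2.031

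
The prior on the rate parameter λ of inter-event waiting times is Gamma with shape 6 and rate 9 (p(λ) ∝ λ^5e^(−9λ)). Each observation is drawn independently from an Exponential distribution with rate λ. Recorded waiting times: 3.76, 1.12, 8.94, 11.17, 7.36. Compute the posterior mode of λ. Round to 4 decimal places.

λ̂_MAP = 0.2418

The Exponential(rate=λ) likelihood is ∝ λ^n e^(−λΣtᵢ). Here n = 5 and Σtᵢ = 3.76 + 1.12 + 8.94 + 11.17 + 7.36 = 32.35.
Posterior ∝ λ^5e^(−9λ) · λ^5e^(−32.35λ) = λ^10e^(−41.35λ), i.e. Gamma(11, 41.35).
Mode = (a−1)/b = 10/41.35 ≈ 0.2418.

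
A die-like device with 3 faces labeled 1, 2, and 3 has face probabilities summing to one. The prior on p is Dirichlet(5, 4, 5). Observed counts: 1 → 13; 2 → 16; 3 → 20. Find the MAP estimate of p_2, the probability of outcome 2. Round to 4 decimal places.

MAP estimate: 0.3167

The posterior is Dirichlet(αᵢ + nᵢ) = Dirichlet(18, 20, 25).
For a Dirichlet(a₁,…,a_K) with all aᵢ > 1, the mode has j-th component (aⱼ − 1)/(Σaᵢ − K).
Here Σaᵢ = 63 and K = 3, so p_2 = (20 − 1)/(63 − 3) = 19/60 ≈ 0.3167.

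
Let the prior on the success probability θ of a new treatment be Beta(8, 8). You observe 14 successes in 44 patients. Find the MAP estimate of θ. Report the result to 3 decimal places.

θ̂_MAP = 0.362

Prior: Beta(8, 8).
Data: 14 successes in 44 trials. The binomial likelihood contributes θ^14(1−θ)^30, so the posterior is Beta(8+14, 8+30) = Beta(22, 38).
For Beta(a, b) with a, b > 1 the mode is (a−1)/(a+b−2) = 21/58 ≈ 0.362.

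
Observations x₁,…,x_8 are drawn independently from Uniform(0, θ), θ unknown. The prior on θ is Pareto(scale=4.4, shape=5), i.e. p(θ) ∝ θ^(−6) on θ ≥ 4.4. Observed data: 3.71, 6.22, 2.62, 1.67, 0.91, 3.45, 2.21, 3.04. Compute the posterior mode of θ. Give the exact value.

θ̂_MAP = 6.22

The Uniform(0, θ) likelihood is θ^(−n) for θ ≥ max(xᵢ), zero otherwise. Here max(xᵢ) = 6.22.
Posterior ∝ θ^(−6) · θ^(−8) = θ^(−14) on θ ≥ max(4.4, 6.22) = 6.22.
This density is strictly decreasing in θ, so the posterior mode lies at the lower boundary of the support.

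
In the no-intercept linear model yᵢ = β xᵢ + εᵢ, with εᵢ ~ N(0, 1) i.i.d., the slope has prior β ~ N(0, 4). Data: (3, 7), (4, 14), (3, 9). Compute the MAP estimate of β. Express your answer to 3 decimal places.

β̂_MAP = 3.036

log p(β | y) = −Σ(yᵢ − βxᵢ)²/(2·1) − β²/(2·4) + const.
Setting the derivative to zero: Σxᵢ(yᵢ − βxᵢ)/1 − β/4 = 0, so β = Σxᵢyᵢ / (Σxᵢ² + σ²/τ²).
Σxᵢyᵢ = 3·7 + 4·14 + 3·9 = 104; Σxᵢ² = 34; σ²/τ² = 0.25.
β̂_MAP = 104 / (34 + 0.25) = 104/34.25 ≈ 3.036.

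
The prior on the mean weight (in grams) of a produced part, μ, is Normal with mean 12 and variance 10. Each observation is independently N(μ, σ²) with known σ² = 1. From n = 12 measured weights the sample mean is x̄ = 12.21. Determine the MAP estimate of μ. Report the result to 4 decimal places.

n = 12, x̄ = 12.21.
For a Normal prior and Normal likelihood with known variance, the posterior is Normal; its mode equals its mean, the precision-weighted average.
Prior precision 1/σ₀² = 1/10 = 0.1; data precision n/σ² = 12/1 = 12.
μ̂ = (0.1·12 + 12·12.21) / (0.1 + 12) = 147.72/12.1 = 7386/605 ≈ 12.2083.

μ̂_MAP = 12.2083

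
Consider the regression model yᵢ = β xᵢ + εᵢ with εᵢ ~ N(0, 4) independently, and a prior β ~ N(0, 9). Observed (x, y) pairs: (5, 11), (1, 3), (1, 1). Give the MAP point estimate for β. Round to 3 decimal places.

β̂_MAP = 2.150

log p(β | y) = −Σ(yᵢ − βxᵢ)²/(2·4) − β²/(2·9) + const.
Setting the derivative to zero: Σxᵢ(yᵢ − βxᵢ)/4 − β/9 = 0, so β = Σxᵢyᵢ / (Σxᵢ² + σ²/τ²).
Σxᵢyᵢ = 5·11 + 1·3 + 1·1 = 59; Σxᵢ² = 27; σ²/τ² = 4/9.
β̂_MAP = 59 / (27 + 4/9) = 59/(247/9) = 531/247 ≈ 2.150.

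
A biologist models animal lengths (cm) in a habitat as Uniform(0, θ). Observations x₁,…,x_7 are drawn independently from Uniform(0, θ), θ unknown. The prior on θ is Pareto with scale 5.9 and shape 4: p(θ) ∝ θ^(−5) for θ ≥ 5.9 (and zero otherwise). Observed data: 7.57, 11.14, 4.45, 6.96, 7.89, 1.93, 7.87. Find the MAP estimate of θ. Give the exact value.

θ̂_MAP = 11.14

The Uniform(0, θ) likelihood is θ^(−n) for θ ≥ max(xᵢ), zero otherwise. Here max(xᵢ) = 11.14.
Posterior ∝ θ^(−5) · θ^(−7) = θ^(−12) on θ ≥ max(5.9, 11.14) = 11.14.
This density is strictly decreasing in θ, so the posterior mode lies at the lower boundary of the support.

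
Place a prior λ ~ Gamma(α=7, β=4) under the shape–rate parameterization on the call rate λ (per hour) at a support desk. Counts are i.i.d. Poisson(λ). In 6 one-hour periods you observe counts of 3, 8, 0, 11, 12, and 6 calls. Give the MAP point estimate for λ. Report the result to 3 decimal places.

Σxᵢ = 3+8+0+11+12+6 = 40, with n = 6.
Posterior ∝ λ^6e^(−4λ) · λ^40e^(−6λ) = λ^46e^(−10λ), i.e. Gamma(shape=47, rate=10).
The mode of a Gamma(a, b) with a ≥ 1 (shape–rate) is (a−1)/b = 46/10 ≈ 4.600.

λ̂_MAP = 4.600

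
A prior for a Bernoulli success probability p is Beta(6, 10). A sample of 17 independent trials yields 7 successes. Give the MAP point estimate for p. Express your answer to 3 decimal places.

p̂_MAP = 0.387

Prior: Beta(6, 10).
Data: 7 successes in 17 trials. The binomial likelihood contributes p^7(1−p)^10, so the posterior is Beta(6+7, 10+10) = Beta(13, 20).
For Beta(a, b) with a, b > 1 the mode is (a−1)/(a+b−2) = 12/31 ≈ 0.387.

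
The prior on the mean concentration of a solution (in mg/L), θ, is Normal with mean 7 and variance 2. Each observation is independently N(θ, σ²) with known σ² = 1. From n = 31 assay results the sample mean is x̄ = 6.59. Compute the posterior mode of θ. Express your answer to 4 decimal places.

n = 31, x̄ = 6.59.
For a Normal prior and Normal likelihood with known variance, the posterior is Normal; its mode equals its mean, the precision-weighted average.
Prior precision 1/σ₀² = 1/2 = 0.5; data precision n/σ² = 31/1 = 31.
θ̂ = (0.5·7 + 31·6.59) / (0.5 + 31) = 207.79/31.5 = 20779/3150 ≈ 6.5965.

θ̂_MAP = 6.5965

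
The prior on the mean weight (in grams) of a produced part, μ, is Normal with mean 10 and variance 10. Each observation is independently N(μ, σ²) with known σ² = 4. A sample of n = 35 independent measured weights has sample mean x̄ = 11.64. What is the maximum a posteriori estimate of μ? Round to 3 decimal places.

n = 35, x̄ = 11.64.
For a Normal prior and Normal likelihood with known variance, the posterior is Normal; its mode equals its mean, the precision-weighted average.
Prior precision 1/σ₀² = 1/10 = 0.1; data precision n/σ² = 35/4 = 8.75.
μ̂ = (0.1·10 + 8.75·11.64) / (0.1 + 8.75) = 102.85/8.85 = 2057/177 ≈ 11.621.

μ̂_MAP = 11.621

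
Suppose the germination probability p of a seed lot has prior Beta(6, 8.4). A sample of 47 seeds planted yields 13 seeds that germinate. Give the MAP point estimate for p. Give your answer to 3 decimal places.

Prior: Beta(6, 8.4).
Data: 13 successes in 47 trials. The binomial likelihood contributes p^13(1−p)^34, so the posterior is Beta(6+13, 8.4+34) = Beta(19, 42.4).
For Beta(a, b) with a, b > 1 the mode is (a−1)/(a+b−2) = 18/59.4 ≈ 0.303.

p̂_MAP = 0.303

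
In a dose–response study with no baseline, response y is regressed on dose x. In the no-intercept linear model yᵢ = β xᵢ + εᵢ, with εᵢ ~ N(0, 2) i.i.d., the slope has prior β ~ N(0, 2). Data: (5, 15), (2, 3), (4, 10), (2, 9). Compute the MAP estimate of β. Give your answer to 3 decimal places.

β̂_MAP = 2.780

log p(β | y) = −Σ(yᵢ − βxᵢ)²/(2·2) − β²/(2·2) + const.
Setting the derivative to zero: Σxᵢ(yᵢ − βxᵢ)/2 − β/2 = 0, so β = Σxᵢyᵢ / (Σxᵢ² + σ²/τ²).
Σxᵢyᵢ = 5·15 + 2·3 + 4·10 + 2·9 = 139; Σxᵢ² = 49; σ²/τ² = 1.
β̂_MAP = 139 / (49 + 1) = 139/50 ≈ 2.780.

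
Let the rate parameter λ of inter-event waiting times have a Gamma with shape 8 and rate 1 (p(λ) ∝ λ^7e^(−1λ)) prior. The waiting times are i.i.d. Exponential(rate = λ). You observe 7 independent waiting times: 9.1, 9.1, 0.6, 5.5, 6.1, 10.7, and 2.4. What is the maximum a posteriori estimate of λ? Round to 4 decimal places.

λ̂_MAP = 0.3146

The Exponential(rate=λ) likelihood is ∝ λ^n e^(−λΣtᵢ). Here n = 7 and Σtᵢ = 9.1 + 9.1 + 0.6 + 5.5 + 6.1 + 10.7 + 2.4 = 43.5.
Posterior ∝ λ^7e^(−1λ) · λ^7e^(−43.5λ) = λ^14e^(−44.5λ), i.e. Gamma(15, 44.5).
Mode = (a−1)/b = 14/44.5 ≈ 0.3146.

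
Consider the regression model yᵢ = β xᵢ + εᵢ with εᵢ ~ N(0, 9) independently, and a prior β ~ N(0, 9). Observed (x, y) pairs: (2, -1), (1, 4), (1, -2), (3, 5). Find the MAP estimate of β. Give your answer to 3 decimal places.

β̂_MAP = 0.938

log p(β | y) = −Σ(yᵢ − βxᵢ)²/(2·9) − β²/(2·9) + const.
Setting the derivative to zero: Σxᵢ(yᵢ − βxᵢ)/9 − β/9 = 0, so β = Σxᵢyᵢ / (Σxᵢ² + σ²/τ²).
Σxᵢyᵢ = 2·(-1) + 1·4 + 1·(-2) + 3·5 = 15; Σxᵢ² = 15; σ²/τ² = 1.
β̂_MAP = 15 / (15 + 1) = 15/16 ≈ 0.938.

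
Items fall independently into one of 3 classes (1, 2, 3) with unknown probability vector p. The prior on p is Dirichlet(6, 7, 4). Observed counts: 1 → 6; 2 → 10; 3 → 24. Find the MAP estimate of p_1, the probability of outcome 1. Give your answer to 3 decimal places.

MAP estimate: 0.204

The posterior is Dirichlet(αᵢ + nᵢ) = Dirichlet(12, 17, 28).
For a Dirichlet(a₁,…,a_K) with all aᵢ > 1, the mode has j-th component (aⱼ − 1)/(Σaᵢ − K).
Here Σaᵢ = 57 and K = 3, so p_1 = (12 − 1)/(57 − 3) = 11/54 ≈ 0.204.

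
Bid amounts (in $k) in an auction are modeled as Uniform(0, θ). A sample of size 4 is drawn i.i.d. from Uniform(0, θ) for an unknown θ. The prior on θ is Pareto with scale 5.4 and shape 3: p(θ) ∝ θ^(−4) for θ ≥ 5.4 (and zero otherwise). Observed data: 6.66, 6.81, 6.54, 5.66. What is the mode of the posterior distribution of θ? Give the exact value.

θ̂_MAP = 6.81

The Uniform(0, θ) likelihood is θ^(−n) for θ ≥ max(xᵢ), zero otherwise. Here max(xᵢ) = 6.81.
Posterior ∝ θ^(−4) · θ^(−4) = θ^(−8) on θ ≥ max(5.4, 6.81) = 6.81.
This density is strictly decreasing in θ, so the posterior mode lies at the lower boundary of the support.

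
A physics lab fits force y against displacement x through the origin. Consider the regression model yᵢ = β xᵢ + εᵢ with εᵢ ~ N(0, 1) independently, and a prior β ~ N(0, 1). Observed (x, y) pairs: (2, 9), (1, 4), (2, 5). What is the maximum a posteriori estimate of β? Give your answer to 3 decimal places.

β̂_MAP = 3.200

log p(β | y) = −Σ(yᵢ − βxᵢ)²/(2·1) − β²/(2·1) + const.
Setting the derivative to zero: Σxᵢ(yᵢ − βxᵢ)/1 − β/1 = 0, so β = Σxᵢyᵢ / (Σxᵢ² + σ²/τ²).
Σxᵢyᵢ = 2·9 + 1·4 + 2·5 = 32; Σxᵢ² = 9; σ²/τ² = 1.
β̂_MAP = 32 / (9 + 1) = 32/10 ≈ 3.200.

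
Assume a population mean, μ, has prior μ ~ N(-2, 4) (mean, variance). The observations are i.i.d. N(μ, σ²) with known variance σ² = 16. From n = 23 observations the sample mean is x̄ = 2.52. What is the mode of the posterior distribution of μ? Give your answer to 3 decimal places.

n = 23, x̄ = 2.52.
For a Normal prior and Normal likelihood with known variance, the posterior is Normal; its mode equals its mean, the precision-weighted average.
Prior precision 1/σ₀² = 1/4 = 0.25; data precision n/σ² = 23/16 = 1.4375.
μ̂ = (0.25·(-2) + 1.4375·2.52) / (0.25 + 1.4375) = 3.1225/1.6875 = 1249/675 ≈ 1.850.

μ̂_MAP = 1.850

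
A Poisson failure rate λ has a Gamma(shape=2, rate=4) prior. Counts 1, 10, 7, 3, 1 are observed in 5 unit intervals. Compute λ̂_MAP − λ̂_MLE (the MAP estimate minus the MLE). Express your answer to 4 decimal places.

MAP − MLE = -1.8444

Σxᵢ = 22. Posterior is Gamma(24, 9); MAP = (24−1)/9 = 23/9 ≈ 2.55556.
MLE = x̄ = 22/5 ≈ 4.40000.
Difference = 23/9 − 22/5 = -83/45 ≈ -1.8444.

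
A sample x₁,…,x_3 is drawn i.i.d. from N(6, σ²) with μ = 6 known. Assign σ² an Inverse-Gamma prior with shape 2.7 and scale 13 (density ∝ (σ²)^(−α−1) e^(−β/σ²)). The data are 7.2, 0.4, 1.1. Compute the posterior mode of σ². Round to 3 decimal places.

Sum of squared deviations about the known mean: SS = (7.2−6)² + (0.4−6)² + (1.1−6)² = 56.81.
The Normal likelihood contributes (σ²)^(−n/2) exp(−SS/(2σ²)), so the posterior is Inverse-Gamma(α + n/2, β + SS/2) = Inverse-Gamma(4.2, 41.405).
The mode of Inverse-Gamma(a, b) is b/(a+1) = 41.405/5.2 ≈ 7.963.

σ̂²_MAP = 7.963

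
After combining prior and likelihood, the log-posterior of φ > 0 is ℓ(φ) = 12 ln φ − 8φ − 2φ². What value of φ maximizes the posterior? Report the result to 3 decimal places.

ℓ'(φ) = 12/φ − 8 − 4φ. Setting this to zero and multiplying by φ: 4φ² + 8φ − 12 = 0.
φ = (−8 + √(8² + 4·4·12)) / (2·4) = (−8 + √256) / 8 = (−8 + 16)/8 = 1.
ℓ''(φ) = −12/φ² − 4 < 0, confirming a maximum.

φ̂_MAP = 1.000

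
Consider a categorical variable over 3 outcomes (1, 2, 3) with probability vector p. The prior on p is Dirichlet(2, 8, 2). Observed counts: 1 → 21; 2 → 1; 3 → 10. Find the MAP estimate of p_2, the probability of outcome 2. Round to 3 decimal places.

MAP estimate: 0.195

The posterior is Dirichlet(αᵢ + nᵢ) = Dirichlet(23, 9, 12).
For a Dirichlet(a₁,…,a_K) with all aᵢ > 1, the mode has j-th component (aⱼ − 1)/(Σaᵢ − K).
Here Σaᵢ = 44 and K = 3, so p_2 = (9 − 1)/(44 − 3) = 8/41 ≈ 0.195.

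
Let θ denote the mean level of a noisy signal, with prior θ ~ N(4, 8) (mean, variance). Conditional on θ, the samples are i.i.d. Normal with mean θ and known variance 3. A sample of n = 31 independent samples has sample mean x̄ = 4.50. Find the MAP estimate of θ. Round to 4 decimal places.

n = 31, x̄ = 4.50.
For a Normal prior and Normal likelihood with known variance, the posterior is Normal; its mode equals its mean, the precision-weighted average.
Prior precision 1/σ₀² = 1/8 = 0.125; data precision n/σ² = 31/3.
θ̂ = (0.125·4 + (31/3)·4.5) / (0.125 + 31/3) = 47/(251/24) = 1128/251 ≈ 4.4940.

θ̂_MAP = 4.4940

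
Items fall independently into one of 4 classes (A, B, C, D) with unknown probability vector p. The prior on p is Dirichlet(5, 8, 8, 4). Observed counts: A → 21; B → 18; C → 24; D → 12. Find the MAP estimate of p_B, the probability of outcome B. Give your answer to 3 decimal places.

The posterior is Dirichlet(αᵢ + nᵢ) = Dirichlet(26, 26, 32, 16).
For a Dirichlet(a₁,…,a_K) with all aᵢ > 1, the mode has j-th component (aⱼ − 1)/(Σaᵢ − K).
Here Σaᵢ = 100 and K = 4, so p_B = (26 − 1)/(100 − 4) = 25/96 ≈ 0.260.

MAP estimate of p_B = 0.260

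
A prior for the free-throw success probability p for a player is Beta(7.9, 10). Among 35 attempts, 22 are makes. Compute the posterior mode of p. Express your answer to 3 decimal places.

Prior: Beta(7.9, 10).
Data: 22 successes in 35 trials. The binomial likelihood contributes p^22(1−p)^13, so the posterior is Beta(7.9+22, 10+13) = Beta(29.9, 23).
For Beta(a, b) with a, b > 1 the mode is (a−1)/(a+b−2) = 28.9/50.9 ≈ 0.568.

p̂_MAP = 0.568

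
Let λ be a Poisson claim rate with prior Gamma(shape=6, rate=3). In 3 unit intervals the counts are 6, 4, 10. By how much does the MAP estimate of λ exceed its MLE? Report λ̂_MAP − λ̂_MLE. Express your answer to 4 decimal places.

Σxᵢ = 20. Posterior is Gamma(26, 6); MAP = (26−1)/6 = 25/6 ≈ 4.16667.
MLE = x̄ = 20/3 ≈ 6.66667.
Difference = 25/6 − 20/3 = -5/2 ≈ -2.5000.

MAP − MLE = -2.5000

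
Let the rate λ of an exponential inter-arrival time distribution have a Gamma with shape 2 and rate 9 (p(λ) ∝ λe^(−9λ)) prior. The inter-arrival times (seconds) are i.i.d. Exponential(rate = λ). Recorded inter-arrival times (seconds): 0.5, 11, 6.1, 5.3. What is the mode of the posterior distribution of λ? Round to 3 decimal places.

The Exponential(rate=λ) likelihood is ∝ λ^n e^(−λΣtᵢ). Here n = 4 and Σtᵢ = 0.5 + 11 + 6.1 + 5.3 = 22.9.
Posterior ∝ λe^(−9λ) · λ^4e^(−22.9λ) = λ^5e^(−31.9λ), i.e. Gamma(6, 31.9).
Mode = (a−1)/b = 5/31.9 ≈ 0.157.

λ̂_MAP = 0.157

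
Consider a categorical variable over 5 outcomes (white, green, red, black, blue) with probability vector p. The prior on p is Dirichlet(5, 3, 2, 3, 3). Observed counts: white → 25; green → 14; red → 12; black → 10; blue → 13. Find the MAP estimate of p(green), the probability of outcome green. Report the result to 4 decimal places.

The posterior is Dirichlet(αᵢ + nᵢ) = Dirichlet(30, 17, 14, 13, 16).
For a Dirichlet(a₁,…,a_K) with all aᵢ > 1, the mode has j-th component (aⱼ − 1)/(Σaᵢ − K).
Here Σaᵢ = 90 and K = 5, so p(green) = (17 − 1)/(90 − 5) = 16/85 ≈ 0.1882.

MAP estimate of p(green) = 0.1882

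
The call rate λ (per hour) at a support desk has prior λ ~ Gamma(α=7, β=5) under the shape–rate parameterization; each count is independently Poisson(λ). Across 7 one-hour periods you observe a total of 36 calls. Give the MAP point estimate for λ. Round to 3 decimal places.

λ̂_MAP = 3.500

Σxᵢ = 36, n = 7.
Posterior ∝ λ^6e^(−5λ) · λ^36e^(−7λ) = λ^42e^(−12λ), i.e. Gamma(shape=43, rate=12).
The mode of a Gamma(a, b) with a ≥ 1 (shape–rate) is (a−1)/b = 42/12 ≈ 3.500.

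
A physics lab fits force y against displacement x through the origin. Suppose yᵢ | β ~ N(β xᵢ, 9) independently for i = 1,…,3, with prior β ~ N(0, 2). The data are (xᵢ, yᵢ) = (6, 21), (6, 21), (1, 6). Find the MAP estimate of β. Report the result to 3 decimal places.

log p(β | y) = −Σ(yᵢ − βxᵢ)²/(2·9) − β²/(2·2) + const.
Setting the derivative to zero: Σxᵢ(yᵢ − βxᵢ)/9 − β/2 = 0, so β = Σxᵢyᵢ / (Σxᵢ² + σ²/τ²).
Σxᵢyᵢ = 6·21 + 6·21 + 1·6 = 258; Σxᵢ² = 73; σ²/τ² = 4.5.
β̂_MAP = 258 / (73 + 4.5) = 258/77.5 ≈ 3.329.

β̂_MAP = 3.329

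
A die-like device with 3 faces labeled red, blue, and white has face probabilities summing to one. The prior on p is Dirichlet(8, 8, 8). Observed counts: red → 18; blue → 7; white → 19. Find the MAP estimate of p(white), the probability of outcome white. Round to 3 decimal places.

The posterior is Dirichlet(αᵢ + nᵢ) = Dirichlet(26, 15, 27).
For a Dirichlet(a₁,…,a_K) with all aᵢ > 1, the mode has j-th component (aⱼ − 1)/(Σaᵢ − K).
Here Σaᵢ = 68 and K = 3, so p(white) = (27 − 1)/(68 − 3) = 26/65 ≈ 0.400.

MAP estimate of p(white) = 0.400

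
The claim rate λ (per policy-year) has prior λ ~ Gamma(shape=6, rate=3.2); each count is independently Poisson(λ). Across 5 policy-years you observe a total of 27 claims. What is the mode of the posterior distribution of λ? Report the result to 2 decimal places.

Σxᵢ = 27, n = 5.
Posterior ∝ λ^5e^(−3.2λ) · λ^27e^(−5λ) = λ^32e^(−8.2λ), i.e. Gamma(shape=33, rate=8.2).
The mode of a Gamma(a, b) with a ≥ 1 (shape–rate) is (a−1)/b = 32/8.2 ≈ 3.90.

λ̂_MAP = 3.90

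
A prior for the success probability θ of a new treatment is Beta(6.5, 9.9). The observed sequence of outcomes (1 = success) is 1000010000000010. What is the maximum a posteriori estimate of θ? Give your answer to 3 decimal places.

Prior: Beta(6.5, 9.9).
Data: 3 successes in 16 trials (from the sequence). The binomial likelihood contributes θ^3(1−θ)^13, so the posterior is Beta(6.5+3, 9.9+13) = Beta(9.5, 22.9).
For Beta(a, b) with a, b > 1 the mode is (a−1)/(a+b−2) = 8.5/30.4 ≈ 0.280.

θ̂_MAP = 0.280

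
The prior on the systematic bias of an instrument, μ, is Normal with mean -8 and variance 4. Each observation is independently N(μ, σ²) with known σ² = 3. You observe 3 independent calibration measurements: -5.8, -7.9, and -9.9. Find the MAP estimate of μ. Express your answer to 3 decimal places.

μ̂_MAP = -7.893

n = 3; x̄ = ((-5.8) + (-7.9) + (-9.9))/3 = -23.6/3 = -118/15 ≈ -7.8667.
For a Normal prior and Normal likelihood with known variance, the posterior is Normal; its mode equals its mean, the precision-weighted average.
Prior precision 1/σ₀² = 1/4 = 0.25; data precision n/σ² = 3/3 = 1.
μ̂ = (0.25·(-8) + 1·(-118/15)) / (0.25 + 1) = (-148/15)/1.25 = -592/75 ≈ -7.893.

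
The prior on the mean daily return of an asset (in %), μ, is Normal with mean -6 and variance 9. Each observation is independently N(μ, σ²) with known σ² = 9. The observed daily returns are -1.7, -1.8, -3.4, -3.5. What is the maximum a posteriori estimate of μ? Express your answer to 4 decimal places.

n = 4; x̄ = ((-1.7) + (-1.8) + (-3.4) + (-3.5))/4 = -10.4/4 = -2.6.
For a Normal prior and Normal likelihood with known variance, the posterior is Normal; its mode equals its mean, the precision-weighted average.
Prior precision 1/σ₀² = 1/9; data precision n/σ² = 4/9.
μ̂ = ((1/9)·(-6) + (4/9)·(-2.6)) / (1/9 + 4/9) = (-82/45)/(5/9) = -3.2800.

μ̂_MAP = -3.2800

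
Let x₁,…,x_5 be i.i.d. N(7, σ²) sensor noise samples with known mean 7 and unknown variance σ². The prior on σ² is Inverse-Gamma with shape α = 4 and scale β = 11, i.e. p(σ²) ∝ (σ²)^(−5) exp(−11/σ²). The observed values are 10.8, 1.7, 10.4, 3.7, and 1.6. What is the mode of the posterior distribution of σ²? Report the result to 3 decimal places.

σ̂²_MAP = 7.743

Sum of squared deviations about the known mean: SS = (10.8−7)² + (1.7−7)² + (10.4−7)² + (3.7−7)² + (1.6−7)² = 94.14.
The Normal likelihood contributes (σ²)^(−n/2) exp(−SS/(2σ²)), so the posterior is Inverse-Gamma(α + n/2, β + SS/2) = Inverse-Gamma(6.5, 58.07).
The mode of Inverse-Gamma(a, b) is b/(a+1) = 58.07/7.5 ≈ 7.743.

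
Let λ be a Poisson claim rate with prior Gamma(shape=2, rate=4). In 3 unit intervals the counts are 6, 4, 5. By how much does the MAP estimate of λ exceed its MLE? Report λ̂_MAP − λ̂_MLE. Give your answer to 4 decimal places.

MAP − MLE = -2.7143

Σxᵢ = 15. Posterior is Gamma(17, 7); MAP = (17−1)/7 = 16/7 ≈ 2.28571.
MLE = x̄ = 15/3 ≈ 5.00000.
Difference = 16/7 − 15/3 = -19/7 ≈ -2.7143.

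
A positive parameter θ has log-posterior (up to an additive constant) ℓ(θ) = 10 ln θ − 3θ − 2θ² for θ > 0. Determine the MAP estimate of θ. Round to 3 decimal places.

θ̂_MAP = 1.250

ℓ'(θ) = 10/θ − 3 − 4θ. Setting this to zero and multiplying by θ: 4θ² + 3θ − 10 = 0.
θ = (−3 + √(3² + 4·4·10)) / (2·4) = (−3 + √169) / 8 = (−3 + 13)/8 = 5/4.
ℓ''(θ) = −10/θ² − 4 < 0, confirming a maximum.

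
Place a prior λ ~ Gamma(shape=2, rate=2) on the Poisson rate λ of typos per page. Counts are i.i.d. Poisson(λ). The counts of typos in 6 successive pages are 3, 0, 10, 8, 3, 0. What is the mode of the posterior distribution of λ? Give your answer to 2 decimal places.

λ̂_MAP = 3.13

Σxᵢ = 3+0+10+8+3+0 = 24, with n = 6.
Posterior ∝ λe^(−2λ) · λ^24e^(−6λ) = λ^25e^(−8λ), i.e. Gamma(shape=26, rate=8).
The mode of a Gamma(a, b) with a ≥ 1 (shape–rate) is (a−1)/b = 25/8 ≈ 3.13.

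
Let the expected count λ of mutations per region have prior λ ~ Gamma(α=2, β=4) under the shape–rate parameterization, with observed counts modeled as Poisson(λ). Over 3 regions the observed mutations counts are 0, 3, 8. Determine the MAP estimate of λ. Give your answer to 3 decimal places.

Σxᵢ = 0+3+8 = 11, with n = 3.
Posterior ∝ λe^(−4λ) · λ^11e^(−3λ) = λ^12e^(−7λ), i.e. Gamma(shape=13, rate=7).
The mode of a Gamma(a, b) with a ≥ 1 (shape–rate) is (a−1)/b = 12/7 ≈ 1.714.

λ̂_MAP = 1.714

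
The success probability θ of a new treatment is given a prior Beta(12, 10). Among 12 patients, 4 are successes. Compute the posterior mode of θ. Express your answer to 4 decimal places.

Prior: Beta(12, 10).
Data: 4 successes in 12 trials. The binomial likelihood contributes θ^4(1−θ)^8, so the posterior is Beta(12+4, 10+8) = Beta(16, 18).
For Beta(a, b) with a, b > 1 the mode is (a−1)/(a+b−2) = 15/32 ≈ 0.4688.

θ̂_MAP = 0.4688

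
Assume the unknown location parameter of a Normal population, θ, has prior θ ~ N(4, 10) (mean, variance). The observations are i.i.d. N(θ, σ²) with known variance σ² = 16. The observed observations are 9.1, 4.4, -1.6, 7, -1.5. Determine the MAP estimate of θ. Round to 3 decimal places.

θ̂_MAP = 3.606

n = 5; x̄ = (9.1 + 4.4 + (-1.6) + 7 + (-1.5))/5 = 17.4/5 = 3.48.
For a Normal prior and Normal likelihood with known variance, the posterior is Normal; its mode equals its mean, the precision-weighted average.
Prior precision 1/σ₀² = 1/10 = 0.1; data precision n/σ² = 5/16 = 0.3125.
θ̂ = (0.1·4 + 0.3125·3.48) / (0.1 + 0.3125) = 1.4875/0.4125 = 119/33 ≈ 3.606.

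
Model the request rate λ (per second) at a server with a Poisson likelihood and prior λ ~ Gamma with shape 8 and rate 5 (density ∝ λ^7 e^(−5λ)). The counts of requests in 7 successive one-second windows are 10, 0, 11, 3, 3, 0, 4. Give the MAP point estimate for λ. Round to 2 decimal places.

Σxᵢ = 10+0+11+3+3+0+4 = 31, with n = 7.
Posterior ∝ λ^7e^(−5λ) · λ^31e^(−7λ) = λ^38e^(−12λ), i.e. Gamma(shape=39, rate=12).
The mode of a Gamma(a, b) with a ≥ 1 (shape–rate) is (a−1)/b = 38/12 ≈ 3.17.

λ̂_MAP = 3.17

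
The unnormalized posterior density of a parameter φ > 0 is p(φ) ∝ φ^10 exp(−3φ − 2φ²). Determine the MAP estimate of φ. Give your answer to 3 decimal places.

ℓ'(φ) = 10/φ − 3 − 4φ. Setting this to zero and multiplying by φ: 4φ² + 3φ − 10 = 0.
φ = (−3 + √(3² + 4·4·10)) / (2·4) = (−3 + √169) / 8 = (−3 + 13)/8 = 5/4.
ℓ''(φ) = −10/φ² − 4 < 0, confirming a maximum.

φ̂_MAP = 1.250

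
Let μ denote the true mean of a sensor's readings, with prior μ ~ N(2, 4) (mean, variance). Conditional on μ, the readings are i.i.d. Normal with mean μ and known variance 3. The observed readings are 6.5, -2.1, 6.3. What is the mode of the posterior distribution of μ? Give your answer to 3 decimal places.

n = 3; x̄ = (6.5 + (-2.1) + 6.3)/3 = 10.7/3 = 107/30 ≈ 3.5667.
For a Normal prior and Normal likelihood with known variance, the posterior is Normal; its mode equals its mean, the precision-weighted average.
Prior precision 1/σ₀² = 1/4 = 0.25; data precision n/σ² = 3/3 = 1.
μ̂ = (0.25·2 + 1·(107/30)) / (0.25 + 1) = (61/15)/1.25 = 244/75 ≈ 3.253.

μ̂_MAP = 3.253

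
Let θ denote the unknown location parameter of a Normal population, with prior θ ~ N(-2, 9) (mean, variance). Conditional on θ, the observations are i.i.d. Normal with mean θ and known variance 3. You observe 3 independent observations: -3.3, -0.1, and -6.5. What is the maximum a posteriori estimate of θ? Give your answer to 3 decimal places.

n = 3; x̄ = ((-3.3) + (-0.1) + (-6.5))/3 = -9.9/3 = -3.3.
For a Normal prior and Normal likelihood with known variance, the posterior is Normal; its mode equals its mean, the precision-weighted average.
Prior precision 1/σ₀² = 1/9; data precision n/σ² = 3/3 = 1.
θ̂ = ((1/9)·(-2) + 1·(-3.3)) / (1/9 + 1) = (-317/90)/(10/9) = -3.170.

θ̂_MAP = -3.170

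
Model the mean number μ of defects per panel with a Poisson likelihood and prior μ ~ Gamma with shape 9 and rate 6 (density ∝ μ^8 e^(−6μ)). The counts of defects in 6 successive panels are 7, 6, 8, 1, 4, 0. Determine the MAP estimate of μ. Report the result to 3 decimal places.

μ̂_MAP = 2.833

Σxᵢ = 7+6+8+1+4+0 = 26, with n = 6.
Posterior ∝ μ^8e^(−6μ) · μ^26e^(−6μ) = μ^34e^(−12μ), i.e. Gamma(shape=35, rate=12).
The mode of a Gamma(a, b) with a ≥ 1 (shape–rate) is (a−1)/b = 34/12 ≈ 2.833.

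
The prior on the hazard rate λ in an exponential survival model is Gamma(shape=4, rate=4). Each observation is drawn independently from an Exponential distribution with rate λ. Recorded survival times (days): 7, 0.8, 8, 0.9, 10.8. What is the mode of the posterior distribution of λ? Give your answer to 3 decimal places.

The Exponential(rate=λ) likelihood is ∝ λ^n e^(−λΣtᵢ). Here n = 5 and Σtᵢ = 7 + 0.8 + 8 + 0.9 + 10.8 = 27.5.
Posterior ∝ λ^3e^(−4λ) · λ^5e^(−27.5λ) = λ^8e^(−31.5λ), i.e. Gamma(9, 31.5).
Mode = (a−1)/b = 8/31.5 ≈ 0.254.

λ̂_MAP = 0.254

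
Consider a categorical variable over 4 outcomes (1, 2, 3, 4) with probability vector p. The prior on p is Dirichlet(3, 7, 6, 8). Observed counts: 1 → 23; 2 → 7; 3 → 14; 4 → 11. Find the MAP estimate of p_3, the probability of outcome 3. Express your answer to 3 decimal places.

MAP estimate: 0.253

The posterior is Dirichlet(αᵢ + nᵢ) = Dirichlet(26, 14, 20, 19).
For a Dirichlet(a₁,…,a_K) with all aᵢ > 1, the mode has j-th component (aⱼ − 1)/(Σaᵢ − K).
Here Σaᵢ = 79 and K = 4, so p_3 = (20 − 1)/(79 − 4) = 19/75 ≈ 0.253.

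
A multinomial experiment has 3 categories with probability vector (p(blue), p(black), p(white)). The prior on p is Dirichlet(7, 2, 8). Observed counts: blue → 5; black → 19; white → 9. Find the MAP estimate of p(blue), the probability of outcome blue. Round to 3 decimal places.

MAP estimate of p(blue) = 0.234

The posterior is Dirichlet(αᵢ + nᵢ) = Dirichlet(12, 21, 17).
For a Dirichlet(a₁,…,a_K) with all aᵢ > 1, the mode has j-th component (aⱼ − 1)/(Σaᵢ − K).
Here Σaᵢ = 50 and K = 3, so p(blue) = (12 − 1)/(50 − 3) = 11/47 ≈ 0.234.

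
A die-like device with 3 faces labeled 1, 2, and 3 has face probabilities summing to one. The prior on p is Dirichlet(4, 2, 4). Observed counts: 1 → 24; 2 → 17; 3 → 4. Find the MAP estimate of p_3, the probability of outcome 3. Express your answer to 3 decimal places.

The posterior is Dirichlet(αᵢ + nᵢ) = Dirichlet(28, 19, 8).
For a Dirichlet(a₁,…,a_K) with all aᵢ > 1, the mode has j-th component (aⱼ − 1)/(Σaᵢ − K).
Here Σaᵢ = 55 and K = 3, so p_3 = (8 − 1)/(55 − 3) = 7/52 ≈ 0.135.

MAP estimate: 0.135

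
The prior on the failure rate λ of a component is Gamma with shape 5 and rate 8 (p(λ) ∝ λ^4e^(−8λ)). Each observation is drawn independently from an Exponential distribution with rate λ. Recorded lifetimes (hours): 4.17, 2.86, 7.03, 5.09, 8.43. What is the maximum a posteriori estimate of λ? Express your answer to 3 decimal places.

λ̂_MAP = 0.253

The Exponential(rate=λ) likelihood is ∝ λ^n e^(−λΣtᵢ). Here n = 5 and Σtᵢ = 4.17 + 2.86 + 7.03 + 5.09 + 8.43 = 27.58.
Posterior ∝ λ^4e^(−8λ) · λ^5e^(−27.58λ) = λ^9e^(−35.58λ), i.e. Gamma(10, 35.58).
Mode = (a−1)/b = 9/35.58 ≈ 0.253.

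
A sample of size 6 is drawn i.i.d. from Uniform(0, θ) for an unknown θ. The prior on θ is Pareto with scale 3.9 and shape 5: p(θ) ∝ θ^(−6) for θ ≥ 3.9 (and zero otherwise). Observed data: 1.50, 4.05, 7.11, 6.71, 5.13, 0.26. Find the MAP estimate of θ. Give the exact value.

The Uniform(0, θ) likelihood is θ^(−n) for θ ≥ max(xᵢ), zero otherwise. Here max(xᵢ) = 7.11.
Posterior ∝ θ^(−6) · θ^(−6) = θ^(−12) on θ ≥ max(3.9, 7.11) = 7.11.
This density is strictly decreasing in θ, so the posterior mode lies at the lower boundary of the support.

θ̂_MAP = 7.11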